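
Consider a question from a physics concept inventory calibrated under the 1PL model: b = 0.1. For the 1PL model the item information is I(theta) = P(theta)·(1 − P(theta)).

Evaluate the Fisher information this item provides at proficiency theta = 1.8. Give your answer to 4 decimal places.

0.1306

P = 1/(1+e^{-1.7000}) = 0.8455
P(1−P) = 0.8455 × 0.1545 = 0.1306
I = P(1−P) = 0.13061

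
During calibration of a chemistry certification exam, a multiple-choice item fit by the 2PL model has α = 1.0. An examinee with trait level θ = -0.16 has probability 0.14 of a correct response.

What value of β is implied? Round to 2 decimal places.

P(θ) = 1 / (1 + exp(−α(θ − β)))
logit(0.14) = ln(0.14/0.86) = -1.8153
β = θ − logit/(α) = -0.16 − (-1.8153)/1.0000 = 1.6553

1.66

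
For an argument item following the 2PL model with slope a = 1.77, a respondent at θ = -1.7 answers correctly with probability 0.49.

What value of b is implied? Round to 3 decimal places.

-1.677

P(θ) = 1 / (1 + exp(−a(θ − b)))
logit(0.49) = ln(0.49/0.51) = -0.0400
b = θ − logit/(a) = -1.7 − (-0.0400)/1.7700 = -1.6774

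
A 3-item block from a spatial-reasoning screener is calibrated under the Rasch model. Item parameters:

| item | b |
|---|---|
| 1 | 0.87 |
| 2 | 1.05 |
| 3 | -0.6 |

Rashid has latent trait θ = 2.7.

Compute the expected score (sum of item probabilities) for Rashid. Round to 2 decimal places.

P(θ) = 1 / (1 + exp(−(θ − b)))
P_1 = 1/(1+e^{-1.8300}) = 0.8618
P_2 = 1/(1+e^{-1.6500}) = 0.8389
P_3 = 1/(1+e^{-3.3000}) = 0.9644
E[score] = 0.8618 + 0.8389 + 0.9644 = 2.6651

2.67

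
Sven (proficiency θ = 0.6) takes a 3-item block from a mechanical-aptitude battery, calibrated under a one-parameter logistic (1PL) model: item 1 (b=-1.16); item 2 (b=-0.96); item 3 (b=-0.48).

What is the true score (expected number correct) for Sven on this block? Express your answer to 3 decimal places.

2.426

P(θ) = 1 / (1 + exp(−(θ − b)))
P_1 = 1/(1+e^{-1.7600}) = 0.8532
P_2 = 1/(1+e^{-1.5600}) = 0.8264
P_3 = 1/(1+e^{-1.0800}) = 0.7465
E[score] = 0.8532 + 0.8264 + 0.7465 = 2.4261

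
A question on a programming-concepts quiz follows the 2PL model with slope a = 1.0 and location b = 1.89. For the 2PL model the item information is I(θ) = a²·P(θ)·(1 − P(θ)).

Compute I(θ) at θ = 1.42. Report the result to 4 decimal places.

0.2367

P = 1/(1+e^{0.4700}) = 0.3846
P(1−P) = 0.3846 × 0.6154 = 0.2367
I = a² × P(1−P) = 1.0² × 0.2367 = 0.23669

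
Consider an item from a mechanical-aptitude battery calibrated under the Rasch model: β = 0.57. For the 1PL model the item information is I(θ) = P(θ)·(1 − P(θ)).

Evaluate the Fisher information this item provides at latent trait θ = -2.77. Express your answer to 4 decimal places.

0.0331

P = 1/(1+e^{3.3400}) = 0.0342
P(1−P) = 0.0342 × 0.9658 = 0.0331
I = P(1−P) = 0.03305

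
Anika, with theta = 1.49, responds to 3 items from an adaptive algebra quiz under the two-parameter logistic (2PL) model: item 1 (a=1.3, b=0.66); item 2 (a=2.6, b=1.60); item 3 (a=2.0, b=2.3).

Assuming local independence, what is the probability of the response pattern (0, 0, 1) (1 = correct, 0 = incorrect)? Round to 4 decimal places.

0.0239

P(theta) = 1 / (1 + exp(−a(theta − b)))
P_1 = 1/(1+e^{-1.0790}) = 0.7463
P_2 = 1/(1+e^{0.2860}) = 0.4290
P_3 = 1/(1+e^{1.6200}) = 0.1652
L = (1−P_1) × (1−P_2) × P_3 = 0.2537 × 0.5710 × 0.1652 = 0.02393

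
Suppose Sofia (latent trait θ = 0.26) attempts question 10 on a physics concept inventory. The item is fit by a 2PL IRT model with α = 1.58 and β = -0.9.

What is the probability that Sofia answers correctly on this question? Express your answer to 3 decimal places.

0.862

P(θ) = 1 / (1 + exp(−α(θ − β)))
Exponent: 1.58 × (0.26 − (-0.9)) = 1.8328
1/(1 + e^{-1.8328}) = 0.8621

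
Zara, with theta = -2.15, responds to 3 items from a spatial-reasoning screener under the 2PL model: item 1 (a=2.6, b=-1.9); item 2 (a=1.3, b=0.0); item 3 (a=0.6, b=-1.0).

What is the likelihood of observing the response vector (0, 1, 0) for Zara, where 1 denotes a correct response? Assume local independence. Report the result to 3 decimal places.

0.025

P(theta) = 1 / (1 + exp(−a(theta − b)))
P_1 = 1/(1+e^{0.6500}) = 0.3430
P_2 = 1/(1+e^{2.7950}) = 0.0576
P_3 = 1/(1+e^{0.6900}) = 0.3340
L = (1−P_1) × P_2 × (1−P_3) = 0.6570 × 0.0576 × 0.6660 = 0.02520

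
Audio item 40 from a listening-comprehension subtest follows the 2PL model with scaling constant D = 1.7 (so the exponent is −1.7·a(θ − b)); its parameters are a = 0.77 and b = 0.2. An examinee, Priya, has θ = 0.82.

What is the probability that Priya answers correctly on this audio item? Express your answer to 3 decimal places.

0.692

P(θ) = 1 / (1 + exp(−D·a(θ − b)))
Exponent: 1.7 × 0.77 × (0.82 − 0.2) = 0.8116
1/(1 + e^{-0.8116}) = 0.6924
P = 0.6924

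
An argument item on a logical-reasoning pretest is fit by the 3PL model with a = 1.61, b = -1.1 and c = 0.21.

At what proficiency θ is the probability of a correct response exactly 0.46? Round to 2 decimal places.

P(θ) = c + (1 − c) · 1 / (1 + exp(−a(θ − b)))
Remove guessing floor: (0.46 − 0.21)/(1 − 0.21) = 0.3165
logit = ln(0.3165/0.6835) = -0.7701
θ = b + logit/(a) = -1.1 + (-0.7701)/1.6100 = -1.5783

-1.58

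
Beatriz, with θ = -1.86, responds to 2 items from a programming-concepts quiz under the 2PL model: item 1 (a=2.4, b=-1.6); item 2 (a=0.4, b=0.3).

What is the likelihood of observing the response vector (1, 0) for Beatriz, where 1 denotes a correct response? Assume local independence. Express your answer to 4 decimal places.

0.2454

P(θ) = 1 / (1 + exp(−a(θ − b)))
P_1 = 1/(1+e^{0.6240}) = 0.3489
P_2 = 1/(1+e^{0.8640}) = 0.2965
L = P_1 × (1−P_2) = 0.3489 × 0.7035 = 0.24543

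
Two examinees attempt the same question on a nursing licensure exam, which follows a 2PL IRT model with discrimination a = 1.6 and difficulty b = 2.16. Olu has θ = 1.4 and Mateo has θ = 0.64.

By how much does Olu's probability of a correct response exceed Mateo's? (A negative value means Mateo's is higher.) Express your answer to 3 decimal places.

0.148

P(θ) = 1 / (1 + exp(−a(θ − b)))
P(Olu) = 0.2286  [exponent -1.2160]
P(Mateo) = 0.0808  [exponent -2.4320]
Difference = 0.2286 − 0.0808 = 0.1479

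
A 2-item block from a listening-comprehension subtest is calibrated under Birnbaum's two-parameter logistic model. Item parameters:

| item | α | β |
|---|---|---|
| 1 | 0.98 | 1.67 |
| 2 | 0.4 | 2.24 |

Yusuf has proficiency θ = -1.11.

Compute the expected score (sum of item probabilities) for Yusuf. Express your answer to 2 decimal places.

P(θ) = 1 / (1 + exp(−α(θ − β)))
P_1 = 1/(1+e^{2.7244}) = 0.0615
P_2 = 1/(1+e^{1.3400}) = 0.2075
E[score] = 0.0615 + 0.2075 = 0.2691

0.27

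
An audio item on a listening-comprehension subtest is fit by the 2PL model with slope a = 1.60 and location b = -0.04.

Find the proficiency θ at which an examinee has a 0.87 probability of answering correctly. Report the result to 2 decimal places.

P(θ) = 1 / (1 + exp(−a(θ − b)))
logit = ln(0.8700/0.1300) = 1.9010
θ = b + logit/(a) = -0.04 + 1.9010/1.6000 = 1.1481

1.15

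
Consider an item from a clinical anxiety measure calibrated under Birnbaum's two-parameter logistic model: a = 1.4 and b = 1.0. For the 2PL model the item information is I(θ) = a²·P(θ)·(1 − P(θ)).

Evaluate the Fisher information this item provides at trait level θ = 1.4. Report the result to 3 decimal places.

P = 1/(1+e^{-0.5600}) = 0.6365
P(1−P) = 0.6365 × 0.3635 = 0.2314
I = a² × P(1−P) = 1.4² × 0.2314 = 0.45351

0.454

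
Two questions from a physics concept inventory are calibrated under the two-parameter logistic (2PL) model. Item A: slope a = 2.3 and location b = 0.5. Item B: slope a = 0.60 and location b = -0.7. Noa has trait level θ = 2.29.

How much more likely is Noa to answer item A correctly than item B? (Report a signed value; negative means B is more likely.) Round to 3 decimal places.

0.127

P(θ) = 1 / (1 + exp(−a(θ − b)))
P_A = 0.9840
P_B = 0.8574
P_A − P_B = 0.1266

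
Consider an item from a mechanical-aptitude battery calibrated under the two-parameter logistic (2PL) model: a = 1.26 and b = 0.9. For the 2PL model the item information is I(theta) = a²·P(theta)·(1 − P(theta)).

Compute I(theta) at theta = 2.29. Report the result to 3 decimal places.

0.200

P = 1/(1+e^{-1.7514}) = 0.8521
P(1−P) = 0.8521 × 0.1479 = 0.1260
I = a² × P(1−P) = 1.26² × 0.1260 = 0.20005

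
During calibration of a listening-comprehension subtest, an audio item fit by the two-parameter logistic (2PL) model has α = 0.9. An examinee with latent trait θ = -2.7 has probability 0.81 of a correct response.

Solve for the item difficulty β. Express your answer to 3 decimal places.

-4.311

P(θ) = 1 / (1 + exp(−α(θ − β)))
logit(0.81) = ln(0.81/0.19) = 1.4500
β = θ − logit/(α) = -2.7 − 1.4500/0.9000 = -4.3111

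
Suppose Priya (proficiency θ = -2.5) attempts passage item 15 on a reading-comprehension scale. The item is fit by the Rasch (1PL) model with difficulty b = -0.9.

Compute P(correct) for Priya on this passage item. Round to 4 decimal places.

P(θ) = 1 / (1 + exp(−(θ − b)))
Exponent: (-2.5 − (-0.9)) = -1.6000
1/(1 + e^{1.6000}) = 0.1680
P = 0.1680

0.1680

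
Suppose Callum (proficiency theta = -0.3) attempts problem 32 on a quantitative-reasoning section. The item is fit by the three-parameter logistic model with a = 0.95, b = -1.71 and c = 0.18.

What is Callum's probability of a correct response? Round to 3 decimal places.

P(theta) = c + (1 − c) · 1 / (1 + exp(−a(theta − b)))
Exponent: 0.95 × (-0.3 − (-1.71)) = 1.3395
1/(1 + e^{-1.3395}) = 0.7924
P = 0.18 + 0.82 × 0.7924 = 0.8298

0.830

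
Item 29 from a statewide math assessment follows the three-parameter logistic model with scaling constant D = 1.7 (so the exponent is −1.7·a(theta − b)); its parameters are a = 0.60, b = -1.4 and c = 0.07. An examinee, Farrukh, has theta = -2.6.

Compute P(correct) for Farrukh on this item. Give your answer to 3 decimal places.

P(theta) = c + (1 − c) · 1 / (1 + exp(−D·a(theta − b)))
Exponent: 1.7 × 0.60 × (-2.6 − (-1.4)) = -1.2240
1/(1 + e^{1.2240}) = 0.2272
P = 0.07 + 0.93 × 0.2272 = 0.2813

0.281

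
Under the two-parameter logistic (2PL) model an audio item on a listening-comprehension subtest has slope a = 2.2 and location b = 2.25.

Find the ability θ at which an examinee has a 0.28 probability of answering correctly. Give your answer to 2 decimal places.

P(θ) = 1 / (1 + exp(−a(θ − b)))
logit = ln(0.2800/0.7200) = -0.9445
θ = b + logit/(a) = 2.25 + (-0.9445)/2.2000 = 1.8207

1.82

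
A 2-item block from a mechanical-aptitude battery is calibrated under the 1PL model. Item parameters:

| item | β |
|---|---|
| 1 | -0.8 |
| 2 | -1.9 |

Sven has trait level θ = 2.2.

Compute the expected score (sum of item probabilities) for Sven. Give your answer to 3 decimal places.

1.936

P(θ) = 1 / (1 + exp(−(θ − β)))
P_1 = 1/(1+e^{-3.0000}) = 0.9526
P_2 = 1/(1+e^{-4.1000}) = 0.9837
E[score] = 0.9526 + 0.9837 = 1.9363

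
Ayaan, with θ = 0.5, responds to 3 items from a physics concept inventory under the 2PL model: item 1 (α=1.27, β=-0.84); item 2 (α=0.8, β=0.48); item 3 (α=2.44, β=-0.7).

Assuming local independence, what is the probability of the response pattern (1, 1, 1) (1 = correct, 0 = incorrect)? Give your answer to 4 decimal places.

P(θ) = 1 / (1 + exp(−α(θ − β)))
P_1 = 1/(1+e^{-1.7018}) = 0.8458
P_2 = 1/(1+e^{-0.0160}) = 0.5040
P_3 = 1/(1+e^{-2.9280}) = 0.9492
L = P_1 × P_2 × P_3 = 0.8458 × 0.5040 × 0.9492 = 0.40462

0.4046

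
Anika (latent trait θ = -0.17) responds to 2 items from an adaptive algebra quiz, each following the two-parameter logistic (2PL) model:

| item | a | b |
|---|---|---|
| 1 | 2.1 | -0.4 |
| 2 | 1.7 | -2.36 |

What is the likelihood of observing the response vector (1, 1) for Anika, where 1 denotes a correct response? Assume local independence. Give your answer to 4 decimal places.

0.6039

P(θ) = 1 / (1 + exp(−a(θ − b)))
P_1 = 1/(1+e^{-0.4830}) = 0.6185
P_2 = 1/(1+e^{-3.7230}) = 0.9764
L = P_1 × P_2 = 0.6185 × 0.9764 = 0.60387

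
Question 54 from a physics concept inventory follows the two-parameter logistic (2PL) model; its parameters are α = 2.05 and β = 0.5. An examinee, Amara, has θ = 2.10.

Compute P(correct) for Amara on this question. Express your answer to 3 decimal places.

P(θ) = 1 / (1 + exp(−α(θ − β)))
Exponent: 2.05 × (2.10 − 0.5) = 3.2800
1/(1 + e^{-3.2800}) = 0.9637

0.964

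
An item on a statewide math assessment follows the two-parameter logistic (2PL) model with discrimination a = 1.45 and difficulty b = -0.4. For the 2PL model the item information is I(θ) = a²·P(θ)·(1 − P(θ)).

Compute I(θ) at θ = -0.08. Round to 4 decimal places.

P = 1/(1+e^{-0.4640}) = 0.6140
P(1−P) = 0.6140 × 0.3860 = 0.2370
I = a² × P(1−P) = 1.45² × 0.2370 = 0.49832

0.4983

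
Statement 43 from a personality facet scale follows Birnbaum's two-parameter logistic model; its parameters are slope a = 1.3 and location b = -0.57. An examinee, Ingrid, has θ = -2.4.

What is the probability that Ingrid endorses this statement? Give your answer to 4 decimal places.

P(θ) = 1 / (1 + exp(−a(θ − b)))
Exponent: 1.3 × (-2.4 − (-0.57)) = -2.3790
1/(1 + e^{2.3790}) = 0.0848

0.0848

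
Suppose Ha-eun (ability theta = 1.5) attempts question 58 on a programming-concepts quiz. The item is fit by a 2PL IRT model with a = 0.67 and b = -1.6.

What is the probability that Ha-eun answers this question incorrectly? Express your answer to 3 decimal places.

P(theta) = 1 / (1 + exp(−a(theta − b)))
Exponent: 0.67 × (1.5 − (-1.6)) = 2.0770
1/(1 + e^{-2.0770}) = 0.8886
P(incorrect) = 1 − 0.8886 = 0.1114

0.111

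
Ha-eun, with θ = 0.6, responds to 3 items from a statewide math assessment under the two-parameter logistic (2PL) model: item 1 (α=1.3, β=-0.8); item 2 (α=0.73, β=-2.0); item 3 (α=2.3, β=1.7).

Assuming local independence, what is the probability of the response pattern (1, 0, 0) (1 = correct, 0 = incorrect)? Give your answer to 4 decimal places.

0.1039

P(θ) = 1 / (1 + exp(−α(θ − β)))
P_1 = 1/(1+e^{-1.8200}) = 0.8606
P_2 = 1/(1+e^{-1.8980}) = 0.8697
P_3 = 1/(1+e^{2.5300}) = 0.0738
L = P_1 × (1−P_2) × (1−P_3) = 0.8606 × 0.1303 × 0.9262 = 0.10389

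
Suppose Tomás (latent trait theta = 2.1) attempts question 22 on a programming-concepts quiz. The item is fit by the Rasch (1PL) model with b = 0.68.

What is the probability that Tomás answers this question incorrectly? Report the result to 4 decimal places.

P(theta) = 1 / (1 + exp(−(theta − b)))
Exponent: (2.1 − 0.68) = 1.4200
1/(1 + e^{-1.4200}) = 0.8053
P = 0.8053
P(incorrect) = 1 − 0.8053 = 0.1947

0.1947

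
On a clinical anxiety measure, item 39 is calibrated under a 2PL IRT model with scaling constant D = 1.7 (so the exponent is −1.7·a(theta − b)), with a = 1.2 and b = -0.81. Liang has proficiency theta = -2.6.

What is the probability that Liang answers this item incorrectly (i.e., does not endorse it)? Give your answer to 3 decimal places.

P(theta) = 1 / (1 + exp(−D·a(theta − b)))
Exponent: 1.7 × 1.2 × (-2.6 − (-0.81)) = -3.6516
1/(1 + e^{3.6516}) = 0.0253
P = 0.0253
P(incorrect) = 1 − 0.0253 = 0.9747

0.975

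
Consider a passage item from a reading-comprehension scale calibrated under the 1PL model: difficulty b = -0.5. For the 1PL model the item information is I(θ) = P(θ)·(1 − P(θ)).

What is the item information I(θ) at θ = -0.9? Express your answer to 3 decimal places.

0.240

P = 1/(1+e^{0.4000}) = 0.4013
P(1−P) = 0.4013 × 0.5987 = 0.2403
I = P(1−P) = 0.24026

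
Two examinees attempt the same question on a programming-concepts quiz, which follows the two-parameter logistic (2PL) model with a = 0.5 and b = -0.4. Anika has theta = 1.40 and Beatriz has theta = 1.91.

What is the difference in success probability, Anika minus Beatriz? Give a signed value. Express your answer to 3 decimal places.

-0.049

P(theta) = 1 / (1 + exp(−a(theta − b)))
P(Anika) = 0.7109  [exponent 0.9000]
P(Beatriz) = 0.7604  [exponent 1.1550]
Difference = 0.7109 − 0.7604 = -0.0495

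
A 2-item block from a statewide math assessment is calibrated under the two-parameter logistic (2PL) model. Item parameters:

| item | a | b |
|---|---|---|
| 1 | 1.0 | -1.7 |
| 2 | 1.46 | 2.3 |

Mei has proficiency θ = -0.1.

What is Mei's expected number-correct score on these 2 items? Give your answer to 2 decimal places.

0.86

P(θ) = 1 / (1 + exp(−a(θ − b)))
P_1 = 1/(1+e^{-1.6000}) = 0.8320
P_2 = 1/(1+e^{3.5040}) = 0.0292
E[score] = 0.8320 + 0.0292 = 0.8612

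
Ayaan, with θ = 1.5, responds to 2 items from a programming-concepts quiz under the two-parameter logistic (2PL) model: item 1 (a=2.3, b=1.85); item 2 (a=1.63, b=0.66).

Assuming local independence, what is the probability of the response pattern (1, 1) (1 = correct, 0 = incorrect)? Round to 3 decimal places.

P(θ) = 1 / (1 + exp(−a(θ − b)))
P_1 = 1/(1+e^{0.8050}) = 0.3090
P_2 = 1/(1+e^{-1.3692}) = 0.7973
L = P_1 × P_2 = 0.3090 × 0.7973 = 0.24632

0.246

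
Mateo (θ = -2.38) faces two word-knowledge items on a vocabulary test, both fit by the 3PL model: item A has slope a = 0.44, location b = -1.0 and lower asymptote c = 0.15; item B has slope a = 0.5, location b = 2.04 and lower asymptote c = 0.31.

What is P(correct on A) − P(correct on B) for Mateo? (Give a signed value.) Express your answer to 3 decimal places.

P(θ) = c + (1 − c) · 1 / (1 + exp(−a(θ − b)))
P_A = 0.4498
P_B = 0.3782
P_A − P_B = 0.0716

0.072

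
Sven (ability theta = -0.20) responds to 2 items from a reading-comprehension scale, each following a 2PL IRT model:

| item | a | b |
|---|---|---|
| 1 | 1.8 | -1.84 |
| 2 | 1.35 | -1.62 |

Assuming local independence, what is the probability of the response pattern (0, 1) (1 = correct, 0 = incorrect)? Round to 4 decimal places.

0.0433

P(theta) = 1 / (1 + exp(−a(theta − b)))
P_1 = 1/(1+e^{-2.9520}) = 0.9504
P_2 = 1/(1+e^{-1.9170}) = 0.8718
L = (1−P_1) × P_2 = 0.0496 × 0.8718 = 0.04328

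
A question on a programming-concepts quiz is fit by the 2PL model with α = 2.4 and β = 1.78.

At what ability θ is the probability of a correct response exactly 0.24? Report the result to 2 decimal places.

1.30

P(θ) = 1 / (1 + exp(−α(θ − β)))
logit = ln(0.2400/0.7600) = -1.1527
θ = β + logit/(α) = 1.78 + (-1.1527)/2.4000 = 1.2997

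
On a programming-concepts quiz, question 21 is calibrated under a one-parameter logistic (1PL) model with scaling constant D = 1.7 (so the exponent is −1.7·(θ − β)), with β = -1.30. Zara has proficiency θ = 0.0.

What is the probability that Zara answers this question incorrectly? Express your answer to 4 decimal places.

0.0989

P(θ) = 1 / (1 + exp(−D·(θ − β)))
Exponent: 1.7 × (0.0 − (-1.30)) = 2.2100
1/(1 + e^{-2.2100}) = 0.9011
P = 0.9011
P(incorrect) = 1 − 0.9011 = 0.0989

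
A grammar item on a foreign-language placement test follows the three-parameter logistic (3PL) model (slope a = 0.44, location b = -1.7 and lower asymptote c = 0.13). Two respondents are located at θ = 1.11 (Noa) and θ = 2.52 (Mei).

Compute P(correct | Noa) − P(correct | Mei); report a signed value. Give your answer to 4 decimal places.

-0.0783

P(θ) = c + (1 − c) · 1 / (1 + exp(−a(θ − b)))
P(Noa) = 0.8042  [exponent 1.2364]
P(Mei) = 0.8825  [exponent 1.8568]
Difference = 0.8042 − 0.8825 = -0.0783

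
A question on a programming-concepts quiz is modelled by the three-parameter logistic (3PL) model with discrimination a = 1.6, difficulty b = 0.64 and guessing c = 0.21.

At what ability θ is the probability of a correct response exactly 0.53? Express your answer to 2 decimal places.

0.40

P(θ) = c + (1 − c) · 1 / (1 + exp(−a(θ − b)))
Remove guessing floor: (0.53 − 0.21)/(1 − 0.21) = 0.4051
logit = ln(0.4051/0.5949) = -0.3844
θ = b + logit/(a) = 0.64 + (-0.3844)/1.6000 = 0.3997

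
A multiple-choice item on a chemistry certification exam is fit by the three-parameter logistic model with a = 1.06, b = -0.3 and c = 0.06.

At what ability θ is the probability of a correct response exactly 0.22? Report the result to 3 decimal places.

P(θ) = c + (1 − c) · 1 / (1 + exp(−a(θ − b)))
Remove guessing floor: (0.22 − 0.06)/(1 − 0.06) = 0.1702
logit = ln(0.1702/0.8298) = -1.5841
θ = b + logit/(a) = -0.3 + (-1.5841)/1.0600 = -1.7945

-1.794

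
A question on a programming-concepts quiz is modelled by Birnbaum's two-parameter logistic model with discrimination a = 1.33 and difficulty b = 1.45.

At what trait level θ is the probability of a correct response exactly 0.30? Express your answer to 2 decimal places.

P(θ) = 1 / (1 + exp(−a(θ − b)))
logit = ln(0.3000/0.7000) = -0.8473
θ = b + logit/(a) = 1.45 + (-0.8473)/1.3300 = 0.8129

0.81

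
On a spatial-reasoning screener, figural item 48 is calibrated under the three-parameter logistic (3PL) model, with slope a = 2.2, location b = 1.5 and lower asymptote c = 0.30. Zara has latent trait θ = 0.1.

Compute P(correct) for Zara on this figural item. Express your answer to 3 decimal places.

0.331

P(θ) = c + (1 − c) · 1 / (1 + exp(−a(θ − b)))
Exponent: 2.2 × (0.1 − 1.5) = -3.0800
1/(1 + e^{3.0800}) = 0.0439
P = 0.30 + 0.70 × 0.0439 = 0.3308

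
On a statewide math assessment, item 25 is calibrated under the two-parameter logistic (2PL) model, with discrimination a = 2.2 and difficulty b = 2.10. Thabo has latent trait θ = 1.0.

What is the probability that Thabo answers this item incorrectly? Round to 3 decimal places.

P(θ) = 1 / (1 + exp(−a(θ − b)))
Exponent: 2.2 × (1.0 − 2.10) = -2.4200
1/(1 + e^{2.4200}) = 0.0817
P(incorrect) = 1 − 0.0817 = 0.9183

0.918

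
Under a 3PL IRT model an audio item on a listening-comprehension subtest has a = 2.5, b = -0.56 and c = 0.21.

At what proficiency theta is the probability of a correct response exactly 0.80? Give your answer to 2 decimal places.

P(theta) = c + (1 − c) · 1 / (1 + exp(−a(theta − b)))
Remove guessing floor: (0.80 − 0.21)/(1 − 0.21) = 0.7468
logit = ln(0.7468/0.2532) = 1.0818
theta = b + logit/(a) = -0.56 + 1.0818/2.5000 = -0.1273

-0.13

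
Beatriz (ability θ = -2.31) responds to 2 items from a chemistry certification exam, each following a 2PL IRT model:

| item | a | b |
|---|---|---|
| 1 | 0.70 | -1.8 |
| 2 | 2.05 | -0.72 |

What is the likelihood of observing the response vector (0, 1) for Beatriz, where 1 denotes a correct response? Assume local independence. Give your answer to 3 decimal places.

P(θ) = 1 / (1 + exp(−a(θ − b)))
P_1 = 1/(1+e^{0.3570}) = 0.4117
P_2 = 1/(1+e^{3.2595}) = 0.0370
L = (1−P_1) × P_2 = 0.5883 × 0.0370 = 0.02176

0.022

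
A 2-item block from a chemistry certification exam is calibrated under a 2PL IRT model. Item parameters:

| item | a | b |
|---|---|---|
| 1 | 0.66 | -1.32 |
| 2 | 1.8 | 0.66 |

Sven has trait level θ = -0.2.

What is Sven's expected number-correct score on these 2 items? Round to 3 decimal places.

0.852

P(θ) = 1 / (1 + exp(−a(θ − b)))
P_1 = 1/(1+e^{-0.7392}) = 0.6768
P_2 = 1/(1+e^{1.5480}) = 0.1754
E[score] = 0.6768 + 0.1754 = 0.8522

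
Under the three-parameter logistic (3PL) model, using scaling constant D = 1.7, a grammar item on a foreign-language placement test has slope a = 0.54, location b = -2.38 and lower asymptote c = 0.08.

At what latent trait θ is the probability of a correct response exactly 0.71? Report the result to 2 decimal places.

-1.53

P(θ) = c + (1 − c) · 1 / (1 + exp(−D·a(θ − b)))
Remove guessing floor: (0.71 − 0.08)/(1 − 0.08) = 0.6848
logit = ln(0.6848/0.3152) = 0.7758
θ = b + logit/(1.7·a) = -2.38 + 0.7758/0.9180 = -1.5349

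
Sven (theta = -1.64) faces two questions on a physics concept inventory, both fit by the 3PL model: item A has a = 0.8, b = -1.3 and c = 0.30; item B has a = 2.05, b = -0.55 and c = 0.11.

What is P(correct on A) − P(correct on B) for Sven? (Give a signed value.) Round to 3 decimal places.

P(theta) = c + (1 − c) · 1 / (1 + exp(−a(theta − b)))
P_A = 0.6027
P_B = 0.1961
P_A − P_B = 0.4066

0.407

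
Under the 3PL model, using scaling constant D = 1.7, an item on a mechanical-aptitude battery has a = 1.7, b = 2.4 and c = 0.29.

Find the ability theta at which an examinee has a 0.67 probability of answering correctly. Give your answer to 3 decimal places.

P(theta) = c + (1 − c) · 1 / (1 + exp(−D·a(theta − b)))
Remove guessing floor: (0.67 − 0.29)/(1 − 0.29) = 0.5352
logit = ln(0.5352/0.4648) = 0.1411
theta = b + logit/(1.7·a) = 2.4 + 0.1411/2.8900 = 2.4488

2.449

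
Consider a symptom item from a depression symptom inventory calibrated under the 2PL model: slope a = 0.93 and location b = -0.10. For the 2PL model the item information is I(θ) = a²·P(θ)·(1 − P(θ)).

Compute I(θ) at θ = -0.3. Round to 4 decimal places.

0.2144

P = 1/(1+e^{0.1860}) = 0.4536
P(1−P) = 0.4536 × 0.5464 = 0.2479
I = a² × P(1−P) = 0.93² × 0.2479 = 0.21437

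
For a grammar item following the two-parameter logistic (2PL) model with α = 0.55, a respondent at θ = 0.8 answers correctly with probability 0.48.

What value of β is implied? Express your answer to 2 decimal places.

0.95

P(θ) = 1 / (1 + exp(−α(θ − β)))
logit(0.48) = ln(0.48/0.52) = -0.0800
β = θ − logit/(α) = 0.8 − (-0.0800)/0.5500 = 0.9455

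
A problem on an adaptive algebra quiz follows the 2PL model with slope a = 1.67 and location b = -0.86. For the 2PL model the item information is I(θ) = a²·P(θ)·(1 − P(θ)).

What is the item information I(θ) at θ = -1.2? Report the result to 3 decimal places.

P = 1/(1+e^{0.5678}) = 0.3617
P(1−P) = 0.3617 × 0.6383 = 0.2309
I = a² × P(1−P) = 1.67² × 0.2309 = 0.64392

0.644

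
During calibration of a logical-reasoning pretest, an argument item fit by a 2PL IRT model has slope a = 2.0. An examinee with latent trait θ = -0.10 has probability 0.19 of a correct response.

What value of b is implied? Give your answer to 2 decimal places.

0.63

P(θ) = 1 / (1 + exp(−a(θ − b)))
logit(0.19) = ln(0.19/0.81) = -1.4500
b = θ − logit/(a) = -0.10 − (-1.4500)/2.0000 = 0.6250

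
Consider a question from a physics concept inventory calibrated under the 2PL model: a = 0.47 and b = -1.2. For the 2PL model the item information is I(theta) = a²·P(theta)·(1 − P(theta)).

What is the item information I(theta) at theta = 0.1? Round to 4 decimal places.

P = 1/(1+e^{-0.6110}) = 0.6482
P(1−P) = 0.6482 × 0.3518 = 0.2280
I = a² × P(1−P) = 0.47² × 0.2280 = 0.05038

0.0504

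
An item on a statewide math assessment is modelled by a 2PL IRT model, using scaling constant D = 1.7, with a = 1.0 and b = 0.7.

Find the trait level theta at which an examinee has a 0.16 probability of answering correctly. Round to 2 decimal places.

P(theta) = 1 / (1 + exp(−D·a(theta − b)))
logit = ln(0.1600/0.8400) = -1.6582
theta = b + logit/(1.7·a) = 0.7 + (-1.6582)/1.7000 = -0.2754

-0.28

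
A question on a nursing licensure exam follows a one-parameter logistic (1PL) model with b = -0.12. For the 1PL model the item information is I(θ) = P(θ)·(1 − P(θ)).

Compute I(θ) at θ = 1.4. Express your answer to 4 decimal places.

0.1473

P = 1/(1+e^{-1.5200}) = 0.8205
P(1−P) = 0.8205 × 0.1795 = 0.1473
I = P(1−P) = 0.14726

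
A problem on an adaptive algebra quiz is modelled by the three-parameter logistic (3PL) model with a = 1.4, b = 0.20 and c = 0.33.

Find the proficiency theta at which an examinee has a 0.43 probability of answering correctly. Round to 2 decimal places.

P(theta) = c + (1 − c) · 1 / (1 + exp(−a(theta − b)))
Remove guessing floor: (0.43 − 0.33)/(1 − 0.33) = 0.1493
logit = ln(0.1493/0.8507) = -1.7405
theta = b + logit/(a) = 0.20 + (-1.7405)/1.4000 = -1.0432

-1.04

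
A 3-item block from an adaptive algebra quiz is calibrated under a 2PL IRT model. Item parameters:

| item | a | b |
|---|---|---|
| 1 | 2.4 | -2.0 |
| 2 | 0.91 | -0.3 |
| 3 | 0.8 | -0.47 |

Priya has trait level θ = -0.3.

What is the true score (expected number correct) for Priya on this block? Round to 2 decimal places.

P(θ) = 1 / (1 + exp(−a(θ − b)))
P_1 = 1/(1+e^{-4.0800}) = 0.9834
P_2 = 1/(1+e^{0.0000}) = 0.5000
P_3 = 1/(1+e^{-0.1360}) = 0.5339
E[score] = 0.9834 + 0.5000 + 0.5339 = 2.0173

2.02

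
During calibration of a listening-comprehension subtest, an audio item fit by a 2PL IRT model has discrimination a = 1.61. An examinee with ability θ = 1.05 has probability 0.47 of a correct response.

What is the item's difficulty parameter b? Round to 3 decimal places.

P(θ) = 1 / (1 + exp(−a(θ − b)))
logit(0.47) = ln(0.47/0.53) = -0.1201
b = θ − logit/(a) = 1.05 − (-0.1201)/1.6100 = 1.1246

1.125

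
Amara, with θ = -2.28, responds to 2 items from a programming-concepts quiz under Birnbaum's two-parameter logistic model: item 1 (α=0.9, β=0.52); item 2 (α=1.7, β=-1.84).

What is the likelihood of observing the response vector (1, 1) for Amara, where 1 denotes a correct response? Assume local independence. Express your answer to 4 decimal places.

P(θ) = 1 / (1 + exp(−α(θ − β)))
P_1 = 1/(1+e^{2.5200}) = 0.0745
P_2 = 1/(1+e^{0.7480}) = 0.3213
L = P_1 × P_2 = 0.0745 × 0.3213 = 0.02392

0.0239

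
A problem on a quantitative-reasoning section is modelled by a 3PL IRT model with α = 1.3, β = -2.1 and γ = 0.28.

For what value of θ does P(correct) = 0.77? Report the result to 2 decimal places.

P(θ) = γ + (1 − γ) · 1 / (1 + exp(−α(θ − β)))
Remove guessing floor: (0.77 − 0.28)/(1 − 0.28) = 0.6806
logit = ln(0.6806/0.3194) = 0.7563
θ = β + logit/(α) = -2.1 + 0.7563/1.3000 = -1.5182

-1.52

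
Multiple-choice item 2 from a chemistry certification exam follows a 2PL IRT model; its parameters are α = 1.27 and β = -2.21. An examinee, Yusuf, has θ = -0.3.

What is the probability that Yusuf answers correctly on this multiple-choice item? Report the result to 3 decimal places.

P(θ) = 1 / (1 + exp(−α(θ − β)))
Exponent: 1.27 × (-0.3 − (-2.21)) = 2.4257
1/(1 + e^{-2.4257}) = 0.9188

0.919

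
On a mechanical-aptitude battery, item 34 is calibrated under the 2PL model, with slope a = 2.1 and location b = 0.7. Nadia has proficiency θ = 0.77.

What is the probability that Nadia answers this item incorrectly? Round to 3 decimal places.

P(θ) = 1 / (1 + exp(−a(θ − b)))
Exponent: 2.1 × (0.77 − 0.7) = 0.1470
1/(1 + e^{-0.1470}) = 0.5367
P(incorrect) = 1 − 0.5367 = 0.4633

0.463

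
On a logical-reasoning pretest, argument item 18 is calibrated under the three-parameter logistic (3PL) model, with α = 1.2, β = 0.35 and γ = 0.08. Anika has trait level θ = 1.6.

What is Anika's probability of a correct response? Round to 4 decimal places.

P(θ) = γ + (1 − γ) · 1 / (1 + exp(−α(θ − β)))
Exponent: 1.2 × (1.6 − 0.35) = 1.5000
1/(1 + e^{-1.5000}) = 0.8176
P = 0.08 + 0.92 × 0.8176 = 0.8322

0.8322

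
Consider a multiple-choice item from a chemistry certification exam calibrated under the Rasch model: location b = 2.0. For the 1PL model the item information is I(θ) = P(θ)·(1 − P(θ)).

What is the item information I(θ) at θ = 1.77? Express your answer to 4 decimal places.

P = 1/(1+e^{0.2300}) = 0.4428
P(1−P) = 0.4428 × 0.5572 = 0.2467
I = P(1−P) = 0.24672

0.2467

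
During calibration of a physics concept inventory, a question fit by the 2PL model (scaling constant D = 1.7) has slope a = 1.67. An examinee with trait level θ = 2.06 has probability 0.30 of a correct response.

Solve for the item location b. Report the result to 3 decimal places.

2.358

P(θ) = 1 / (1 + exp(−D·a(θ − b)))
logit(0.30) = ln(0.30/0.70) = -0.8473
b = θ − logit/(1.7·a) = 2.06 − (-0.8473)/2.8390 = 2.3584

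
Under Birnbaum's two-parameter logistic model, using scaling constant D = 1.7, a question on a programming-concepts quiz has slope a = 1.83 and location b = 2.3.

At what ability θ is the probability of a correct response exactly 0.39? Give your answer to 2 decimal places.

P(θ) = 1 / (1 + exp(−D·a(θ − b)))
logit = ln(0.3900/0.6100) = -0.4473
θ = b + logit/(1.7·a) = 2.3 + (-0.4473)/3.1110 = 2.1562

2.16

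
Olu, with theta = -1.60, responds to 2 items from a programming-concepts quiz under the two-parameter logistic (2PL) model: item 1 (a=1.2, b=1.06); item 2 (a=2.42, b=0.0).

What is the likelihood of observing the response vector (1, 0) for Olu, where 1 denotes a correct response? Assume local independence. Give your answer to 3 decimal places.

P(theta) = 1 / (1 + exp(−a(theta − b)))
P_1 = 1/(1+e^{3.1920}) = 0.0395
P_2 = 1/(1+e^{3.8720}) = 0.0204
L = P_1 × (1−P_2) = 0.0395 × 0.9796 = 0.03866

0.039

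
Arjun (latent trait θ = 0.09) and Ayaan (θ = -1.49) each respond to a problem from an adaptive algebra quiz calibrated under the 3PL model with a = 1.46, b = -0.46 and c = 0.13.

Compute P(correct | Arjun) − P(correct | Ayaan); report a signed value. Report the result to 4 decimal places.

0.4426

P(θ) = c + (1 − c) · 1 / (1 + exp(−a(θ − b)))
P(Arjun) = 0.7308  [exponent 0.8030]
P(Ayaan) = 0.2882  [exponent -1.5038]
Difference = 0.7308 − 0.2882 = 0.4426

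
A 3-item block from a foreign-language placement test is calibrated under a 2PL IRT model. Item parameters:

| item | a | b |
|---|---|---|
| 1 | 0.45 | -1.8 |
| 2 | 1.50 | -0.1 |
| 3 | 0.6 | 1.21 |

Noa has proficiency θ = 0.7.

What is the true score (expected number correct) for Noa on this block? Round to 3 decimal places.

P(θ) = 1 / (1 + exp(−a(θ − b)))
P_1 = 1/(1+e^{-1.1250}) = 0.7549
P_2 = 1/(1+e^{-1.2000}) = 0.7685
P_3 = 1/(1+e^{0.3060}) = 0.4241
E[score] = 0.7549 + 0.7685 + 0.4241 = 1.9475

1.948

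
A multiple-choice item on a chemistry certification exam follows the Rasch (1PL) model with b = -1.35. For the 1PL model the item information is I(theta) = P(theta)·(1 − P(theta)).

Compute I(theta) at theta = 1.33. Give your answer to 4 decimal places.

P = 1/(1+e^{-2.6800}) = 0.9358
P(1−P) = 0.9358 × 0.0642 = 0.0600
I = P(1−P) = 0.06005

0.0600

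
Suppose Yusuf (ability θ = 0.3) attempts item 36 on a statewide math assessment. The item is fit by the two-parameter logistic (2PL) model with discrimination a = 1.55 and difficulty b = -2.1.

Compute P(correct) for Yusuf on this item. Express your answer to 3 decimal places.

P(θ) = 1 / (1 + exp(−a(θ − b)))
Exponent: 1.55 × (0.3 − (-2.1)) = 3.7200
1/(1 + e^{-3.7200}) = 0.9763

0.976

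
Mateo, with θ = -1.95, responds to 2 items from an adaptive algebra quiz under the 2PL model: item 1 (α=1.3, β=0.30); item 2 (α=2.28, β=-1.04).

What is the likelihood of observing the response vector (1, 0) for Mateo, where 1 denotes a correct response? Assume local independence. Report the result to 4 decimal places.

P(θ) = 1 / (1 + exp(−α(θ − β)))
P_1 = 1/(1+e^{2.9250}) = 0.0509
P_2 = 1/(1+e^{2.0748}) = 0.1116
L = P_1 × (1−P_2) = 0.0509 × 0.8884 = 0.04525

0.0452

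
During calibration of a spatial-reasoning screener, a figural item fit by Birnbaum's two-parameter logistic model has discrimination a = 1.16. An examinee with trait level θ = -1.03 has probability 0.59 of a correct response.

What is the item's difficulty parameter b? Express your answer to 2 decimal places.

P(θ) = 1 / (1 + exp(−a(θ − b)))
logit(0.59) = ln(0.59/0.41) = 0.3640
b = θ − logit/(a) = -1.03 − 0.3640/1.1600 = -1.3438

-1.34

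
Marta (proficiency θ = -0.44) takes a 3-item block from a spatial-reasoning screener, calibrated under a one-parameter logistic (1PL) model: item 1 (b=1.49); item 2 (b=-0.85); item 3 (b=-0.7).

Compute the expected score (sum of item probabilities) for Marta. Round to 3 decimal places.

P(θ) = 1 / (1 + exp(−(θ − b)))
P_1 = 1/(1+e^{1.9300}) = 0.1268
P_2 = 1/(1+e^{-0.4100}) = 0.6011
P_3 = 1/(1+e^{-0.2600}) = 0.5646
E[score] = 0.1268 + 0.6011 + 0.5646 = 1.2925

1.292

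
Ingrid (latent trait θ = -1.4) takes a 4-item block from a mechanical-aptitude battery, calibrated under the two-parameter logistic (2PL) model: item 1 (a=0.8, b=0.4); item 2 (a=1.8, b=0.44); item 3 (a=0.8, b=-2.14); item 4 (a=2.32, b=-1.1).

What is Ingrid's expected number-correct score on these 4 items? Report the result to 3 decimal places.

P(θ) = 1 / (1 + exp(−a(θ − b)))
P_1 = 1/(1+e^{1.4400}) = 0.1915
P_2 = 1/(1+e^{3.3120}) = 0.0352
P_3 = 1/(1+e^{-0.5920}) = 0.6438
P_4 = 1/(1+e^{0.6960}) = 0.3327
E[score] = 0.1915 + 0.0352 + 0.6438 + 0.3327 = 1.2032

1.203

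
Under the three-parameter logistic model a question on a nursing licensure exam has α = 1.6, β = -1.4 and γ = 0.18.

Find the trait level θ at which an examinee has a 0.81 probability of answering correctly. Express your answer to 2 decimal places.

-0.65

P(θ) = γ + (1 − γ) · 1 / (1 + exp(−α(θ − β)))
Remove guessing floor: (0.81 − 0.18)/(1 − 0.18) = 0.7683
logit = ln(0.7683/0.2317) = 1.1987
θ = β + logit/(α) = -1.4 + 1.1987/1.6000 = -0.6508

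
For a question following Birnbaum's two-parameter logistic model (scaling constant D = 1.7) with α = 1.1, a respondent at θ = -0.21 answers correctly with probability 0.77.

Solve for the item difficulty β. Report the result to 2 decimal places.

P(θ) = 1 / (1 + exp(−D·α(θ − β)))
logit(0.77) = ln(0.77/0.23) = 1.2083
β = θ − logit/(1.7·α) = -0.21 − 1.2083/1.8700 = -0.8562

-0.86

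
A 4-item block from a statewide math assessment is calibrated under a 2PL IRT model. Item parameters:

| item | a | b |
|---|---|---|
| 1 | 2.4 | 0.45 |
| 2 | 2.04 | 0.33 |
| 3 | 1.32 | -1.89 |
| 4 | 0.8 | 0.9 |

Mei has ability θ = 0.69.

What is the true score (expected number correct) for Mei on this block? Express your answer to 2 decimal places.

2.74

P(θ) = 1 / (1 + exp(−a(θ − b)))
P_1 = 1/(1+e^{-0.5760}) = 0.6401
P_2 = 1/(1+e^{-0.7344}) = 0.6758
P_3 = 1/(1+e^{-3.4056}) = 0.9679
P_4 = 1/(1+e^{0.1680}) = 0.4581
E[score] = 0.6401 + 0.6758 + 0.9679 + 0.4581 = 2.7419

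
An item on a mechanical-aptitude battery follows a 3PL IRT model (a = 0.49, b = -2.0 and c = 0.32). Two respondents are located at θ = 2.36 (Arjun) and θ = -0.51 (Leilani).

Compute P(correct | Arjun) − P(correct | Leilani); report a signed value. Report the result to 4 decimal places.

P(θ) = c + (1 − c) · 1 / (1 + exp(−a(θ − b)))
P(Arjun) = 0.9282  [exponent 2.1364]
P(Leilani) = 0.7789  [exponent 0.7301]
Difference = 0.9282 − 0.7789 = 0.1493

0.1493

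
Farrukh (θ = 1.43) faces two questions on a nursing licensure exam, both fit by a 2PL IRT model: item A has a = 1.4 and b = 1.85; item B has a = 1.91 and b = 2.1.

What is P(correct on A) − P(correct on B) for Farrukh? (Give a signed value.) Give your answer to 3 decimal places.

0.139

P(θ) = 1 / (1 + exp(−a(θ − b)))
P_A = 0.3571
P_B = 0.2176
P_A − P_B = 0.1395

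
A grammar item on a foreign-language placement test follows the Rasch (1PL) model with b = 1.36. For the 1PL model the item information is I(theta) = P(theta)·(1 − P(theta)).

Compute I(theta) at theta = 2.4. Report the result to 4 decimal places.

0.1930

P = 1/(1+e^{-1.0400}) = 0.7389
P(1−P) = 0.7389 × 0.2611 = 0.1930
I = P(1−P) = 0.19295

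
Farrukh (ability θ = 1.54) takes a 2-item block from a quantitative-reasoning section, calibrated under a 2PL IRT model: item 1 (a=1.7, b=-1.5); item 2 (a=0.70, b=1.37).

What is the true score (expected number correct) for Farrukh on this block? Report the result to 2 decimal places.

P(θ) = 1 / (1 + exp(−a(θ − b)))
P_1 = 1/(1+e^{-5.1680}) = 0.9943
P_2 = 1/(1+e^{-0.1190}) = 0.5297
E[score] = 0.9943 + 0.5297 = 1.5241

1.52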